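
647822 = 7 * 92546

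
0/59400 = 0 = 0.00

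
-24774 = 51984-76758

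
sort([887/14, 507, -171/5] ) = [-171/5, 887/14, 507] 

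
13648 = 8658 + 4990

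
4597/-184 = -24 - 181/184 ≈ -24.98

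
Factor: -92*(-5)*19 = 2^2*5^1*19^1*23^1 = 8740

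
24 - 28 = -4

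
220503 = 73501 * 3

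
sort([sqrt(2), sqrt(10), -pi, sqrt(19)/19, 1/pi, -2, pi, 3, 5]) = [-pi, -2, sqrt(19)/19, 1/pi, sqrt(2), 3, pi, sqrt(10), 5]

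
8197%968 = 453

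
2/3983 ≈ 0.000502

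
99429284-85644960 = 13784324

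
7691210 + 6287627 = 13978837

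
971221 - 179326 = 791895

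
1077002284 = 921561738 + 155440546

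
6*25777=154662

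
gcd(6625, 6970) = 5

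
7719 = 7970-251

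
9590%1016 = 446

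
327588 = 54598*6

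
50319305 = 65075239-14755934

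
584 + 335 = 919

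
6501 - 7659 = -1158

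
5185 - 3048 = 2137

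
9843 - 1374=8469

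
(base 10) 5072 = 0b1001111010000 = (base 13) 2402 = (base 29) 60q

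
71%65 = 6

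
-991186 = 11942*(-83)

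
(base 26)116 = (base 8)1304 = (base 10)708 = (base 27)q6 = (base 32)m4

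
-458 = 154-612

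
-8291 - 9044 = -17335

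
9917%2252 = 909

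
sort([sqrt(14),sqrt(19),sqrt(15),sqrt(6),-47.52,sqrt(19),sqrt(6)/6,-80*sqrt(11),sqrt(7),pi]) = [-80*sqrt(11),-47.52,sqrt(6)/6,sqrt(6),sqrt(7),pi,sqrt(14),sqrt(15),sqrt(19),sqrt(19)]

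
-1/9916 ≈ -0.000101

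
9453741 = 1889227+7564514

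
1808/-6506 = -904/3253 ≈ -0.278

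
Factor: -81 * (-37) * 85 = 3^4 * 5^1 * 17^1 * 37^1 = 254745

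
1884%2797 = 1884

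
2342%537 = 194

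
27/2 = 13 + 1/2 = 13.50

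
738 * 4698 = 3467124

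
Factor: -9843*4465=-1*3^1*5^1*17^1*19^1*47^1*193^1=-43948995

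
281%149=132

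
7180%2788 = 1604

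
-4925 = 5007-9932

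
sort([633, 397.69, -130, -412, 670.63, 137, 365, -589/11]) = [-412, -130, -589/11, 137, 365, 397.69, 633, 670.63]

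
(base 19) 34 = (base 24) 2d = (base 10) 61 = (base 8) 75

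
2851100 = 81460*35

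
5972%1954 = 110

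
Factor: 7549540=2^2 * 5^1 * 377477^1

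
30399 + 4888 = 35287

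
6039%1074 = 669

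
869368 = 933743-64375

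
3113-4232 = -1119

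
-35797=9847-45644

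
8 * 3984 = 31872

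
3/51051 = 1/17017 ≈ 0.0000588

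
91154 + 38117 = 129271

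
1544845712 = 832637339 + 712208373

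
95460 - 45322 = 50138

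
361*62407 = 22528927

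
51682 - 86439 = -34757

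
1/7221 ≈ 0.000138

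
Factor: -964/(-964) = 1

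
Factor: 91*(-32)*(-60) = 2^7*3^1*5^1*7^1*13^1 = 174720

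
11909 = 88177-76268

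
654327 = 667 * 981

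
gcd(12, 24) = 12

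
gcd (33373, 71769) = 1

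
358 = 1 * 358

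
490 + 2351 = 2841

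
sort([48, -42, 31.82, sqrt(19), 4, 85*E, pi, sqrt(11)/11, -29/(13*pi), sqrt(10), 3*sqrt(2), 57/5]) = [-42, -29/(13*pi), sqrt(11)/11, pi, sqrt(10), 4, 3*sqrt(2), sqrt(19), 57/5, 31.82, 48, 85*E]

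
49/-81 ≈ -0.605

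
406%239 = 167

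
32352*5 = 161760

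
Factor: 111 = 3^1 * 37^1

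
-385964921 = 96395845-482360766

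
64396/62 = 32198/31 ≈ 1038.65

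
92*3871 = 356132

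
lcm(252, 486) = 6804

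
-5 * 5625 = -28125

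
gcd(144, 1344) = 48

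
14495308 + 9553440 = 24048748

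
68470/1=68470=68470.00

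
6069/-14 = -433 - 1/2 = -433.50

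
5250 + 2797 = 8047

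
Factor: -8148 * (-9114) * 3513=2^3 * 3^3 * 7^3 * 31^1 * 97^1 * 1171^1=260878443336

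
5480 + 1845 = 7325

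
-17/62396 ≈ -0.000272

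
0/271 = 0 = 0.00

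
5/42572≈0.000117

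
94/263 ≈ 0.357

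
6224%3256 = 2968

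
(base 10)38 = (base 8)46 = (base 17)24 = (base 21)1h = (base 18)22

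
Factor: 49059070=2^1*5^1*47^1*104381^1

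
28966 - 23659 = 5307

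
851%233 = 152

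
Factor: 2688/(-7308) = -1 * 2^5 * 3^(-1) * 29^(-1) = -32/87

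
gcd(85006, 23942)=2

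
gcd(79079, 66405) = 1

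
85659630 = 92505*926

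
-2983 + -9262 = -12245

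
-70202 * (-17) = 1193434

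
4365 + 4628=8993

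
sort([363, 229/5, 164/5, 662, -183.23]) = [-183.23, 164/5, 229/5, 363, 662]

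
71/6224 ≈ 0.0114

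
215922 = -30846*(-7)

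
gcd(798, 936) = 6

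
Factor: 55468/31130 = 2^1*5^(-1)*7^2*11^(-1) = 98/55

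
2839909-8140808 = -5300899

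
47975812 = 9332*5141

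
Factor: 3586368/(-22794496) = -1 * 2^(-2) * 3^1 * 18679^1 * 89041^(-1) = -56037/356164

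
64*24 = 1536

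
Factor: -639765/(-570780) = 2^(-2)*151^(-1)*677^1 = 677/604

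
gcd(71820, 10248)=84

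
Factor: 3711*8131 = 3^1*47^1*173^1*1237^1 = 30174141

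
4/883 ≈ 0.00453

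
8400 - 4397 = 4003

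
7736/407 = 19 + 3/407 ≈ 19.01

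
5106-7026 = -1920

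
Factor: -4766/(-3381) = 2^1*3^(-1)*7^(-2)*23^(-1)*2383^1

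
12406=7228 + 5178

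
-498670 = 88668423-89167093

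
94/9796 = 47/4898 ≈ 0.00960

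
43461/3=14487=14487.00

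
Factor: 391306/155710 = 5^(-1) * 17^2 * 23^(-1) = 289/115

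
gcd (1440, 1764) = 36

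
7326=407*18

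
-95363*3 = -286089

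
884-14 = 870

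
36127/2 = 18063+1/2 = 18063.50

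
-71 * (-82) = 5822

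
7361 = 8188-827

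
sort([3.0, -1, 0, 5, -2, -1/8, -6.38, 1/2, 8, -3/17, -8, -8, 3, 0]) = [-8, -8, -6.38, -2, -1, -3/17, -1/8, 0, 0, 1/2, 3.0, 3, 5, 8]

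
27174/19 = 1430 + 4/19≈1430.21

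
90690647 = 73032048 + 17658599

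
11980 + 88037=100017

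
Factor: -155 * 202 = -1 * 2^1 * 5^1 * 31^1 * 101^1 = -31310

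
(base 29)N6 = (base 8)1241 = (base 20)1DD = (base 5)10143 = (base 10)673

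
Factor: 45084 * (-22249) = -1 * 2^2 * 3^1 * 13^1 * 17^2 * 19^1 * 1171^1 = -1003073916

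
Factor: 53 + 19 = 2^3*3^2 = 72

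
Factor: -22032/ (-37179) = 2^4*3^ (-3) = 16/27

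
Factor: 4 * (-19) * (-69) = 2^2 * 3^1 * 19^1 * 23^1 = 5244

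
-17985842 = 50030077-68015919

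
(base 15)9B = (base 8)222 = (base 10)146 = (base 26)5G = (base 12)102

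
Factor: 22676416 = 2^6 * 7^3 * 1033^1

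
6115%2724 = 667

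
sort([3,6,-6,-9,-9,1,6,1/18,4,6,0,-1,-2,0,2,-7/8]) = [-9,-9,-6,-2,-1,-7/8,0,0,1/18,1,2,3,4,6,6,6]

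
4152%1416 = 1320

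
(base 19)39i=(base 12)8a0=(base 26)1mo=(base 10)1272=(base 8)2370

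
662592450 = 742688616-80096166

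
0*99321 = 0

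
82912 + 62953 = 145865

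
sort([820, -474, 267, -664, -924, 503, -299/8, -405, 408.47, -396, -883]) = [-924, -883, -664, -474, -405, -396, -299/8, 267, 408.47, 503, 820]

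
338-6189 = -5851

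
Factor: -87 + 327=2^4*3^1*5^1=240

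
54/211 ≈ 0.256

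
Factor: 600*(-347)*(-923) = 2^3*3^1*5^2*13^1*71^1*347^1 = 192168600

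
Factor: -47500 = -1*2^2*5^4*19^1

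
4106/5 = 821 + 1/5 = 821.20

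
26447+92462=118909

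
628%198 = 34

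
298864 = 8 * 37358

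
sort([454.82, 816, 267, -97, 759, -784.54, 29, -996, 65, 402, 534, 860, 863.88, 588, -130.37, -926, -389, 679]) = [-996, -926, -784.54, -389, -130.37, -97, 29, 65, 267, 402, 454.82, 534, 588, 679, 759, 816, 860, 863.88]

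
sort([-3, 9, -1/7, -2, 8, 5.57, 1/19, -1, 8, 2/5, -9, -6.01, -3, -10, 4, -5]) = [-10, -9, -6.01, -5, -3, -3, -2, -1, -1/7, 1/19, 2/5, 4, 5.57, 8, 8, 9]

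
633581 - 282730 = 350851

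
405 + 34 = 439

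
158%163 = 158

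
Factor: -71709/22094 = -1 * 2^(-1) * 3^1 * 11^1 * 41^1 * 53^1 * 11047^(-1) 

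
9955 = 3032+6923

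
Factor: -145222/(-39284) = 2^(-1)*11^1*41^1*61^(-1) = 451/122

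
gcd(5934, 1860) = 6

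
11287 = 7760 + 3527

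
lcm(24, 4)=24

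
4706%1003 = 694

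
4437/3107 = 1 + 1330/3107 ≈ 1.43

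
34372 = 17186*2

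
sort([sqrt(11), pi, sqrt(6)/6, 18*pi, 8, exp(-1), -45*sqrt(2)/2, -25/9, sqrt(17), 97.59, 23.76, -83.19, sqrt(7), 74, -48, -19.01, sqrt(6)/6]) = [-83.19, -48, -45*sqrt(2)/2, -19.01, -25/9, exp(-1), sqrt(6)/6, sqrt(6)/6, sqrt(7), pi, sqrt(11), sqrt(17), 8, 23.76, 18*pi, 74, 97.59]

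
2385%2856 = 2385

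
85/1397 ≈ 0.0608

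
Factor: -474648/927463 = -1*2^3*3^1*421^ (-1)*2203^ (-1)*19777^1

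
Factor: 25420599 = 3^2*751^1*3761^1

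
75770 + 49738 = 125508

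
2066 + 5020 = 7086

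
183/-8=-22 - 7/8 ≈ -22.88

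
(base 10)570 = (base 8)1072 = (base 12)3b6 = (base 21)163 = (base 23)11i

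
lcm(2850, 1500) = 28500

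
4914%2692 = 2222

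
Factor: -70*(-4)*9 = 2^3*3^2*5^1*7^1 = 2520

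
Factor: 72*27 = 2^3*3^5 = 1944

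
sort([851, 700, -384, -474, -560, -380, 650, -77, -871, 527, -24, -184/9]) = [-871, -560, -474, -384, -380, -77, -24, -184/9, 527, 650, 700, 851]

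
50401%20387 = 9627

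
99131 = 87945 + 11186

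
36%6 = 0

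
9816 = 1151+8665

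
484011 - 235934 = 248077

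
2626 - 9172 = -6546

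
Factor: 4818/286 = 3^1*13^(-1)*73^1 = 219/13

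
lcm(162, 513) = 3078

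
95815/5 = 19163 = 19163.00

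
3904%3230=674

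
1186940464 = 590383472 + 596556992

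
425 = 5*85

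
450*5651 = 2542950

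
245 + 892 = 1137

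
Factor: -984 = -1*2^3*3^1*41^1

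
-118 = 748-866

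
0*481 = 0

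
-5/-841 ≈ 0.00595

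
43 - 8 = 35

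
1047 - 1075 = -28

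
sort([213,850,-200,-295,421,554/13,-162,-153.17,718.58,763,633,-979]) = [-979,-295,-200,-162,-153.17,554/13,213,421,633,718.58,763,850]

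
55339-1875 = 53464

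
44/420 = 11/105 ≈ 0.105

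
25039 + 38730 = 63769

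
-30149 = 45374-75523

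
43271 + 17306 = 60577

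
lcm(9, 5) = 45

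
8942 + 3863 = 12805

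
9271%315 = 136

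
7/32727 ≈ 0.000214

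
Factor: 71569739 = 71569739^1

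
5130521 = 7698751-2568230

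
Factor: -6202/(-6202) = 1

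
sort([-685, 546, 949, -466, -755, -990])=[-990, -755, -685, -466, 546, 949]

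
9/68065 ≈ 0.000132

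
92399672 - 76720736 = 15678936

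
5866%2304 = 1258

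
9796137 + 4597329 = 14393466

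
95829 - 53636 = 42193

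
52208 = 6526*8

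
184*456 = 83904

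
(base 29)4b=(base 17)78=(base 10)127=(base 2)1111111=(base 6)331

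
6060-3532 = 2528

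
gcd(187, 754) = 1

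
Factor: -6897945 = -1 * 3^1 * 5^1 * 89^1 * 5167^1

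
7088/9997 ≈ 0.709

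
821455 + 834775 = 1656230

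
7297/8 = 912 + 1/8 ≈ 912.13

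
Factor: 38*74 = 2^2*19^1*37^1 = 2812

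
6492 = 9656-3164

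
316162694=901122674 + -584959980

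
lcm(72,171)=1368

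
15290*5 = 76450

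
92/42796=23/10699≈0.00215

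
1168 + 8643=9811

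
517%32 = 5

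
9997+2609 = 12606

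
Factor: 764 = 2^2*191^1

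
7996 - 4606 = 3390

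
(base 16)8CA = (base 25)3F0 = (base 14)B6A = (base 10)2250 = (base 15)A00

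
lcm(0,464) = 0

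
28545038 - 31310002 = -2764964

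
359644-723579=-363935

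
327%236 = 91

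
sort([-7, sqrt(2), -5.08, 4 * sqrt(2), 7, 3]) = [-7, -5.08, sqrt(2), 3, 4 * sqrt(2), 7]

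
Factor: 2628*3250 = 2^3*3^2*5^3*13^1*73^1 = 8541000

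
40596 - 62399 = -21803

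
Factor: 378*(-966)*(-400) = 2^6*3^4*5^2*7^2*23^1 = 146059200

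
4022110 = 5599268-1577158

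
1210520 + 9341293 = 10551813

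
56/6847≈0.00818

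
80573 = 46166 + 34407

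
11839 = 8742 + 3097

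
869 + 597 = 1466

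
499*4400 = 2195600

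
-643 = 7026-7669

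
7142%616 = 366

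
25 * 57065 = 1426625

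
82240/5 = 16448 = 16448.00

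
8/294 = 4/147 ≈ 0.0272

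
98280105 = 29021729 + 69258376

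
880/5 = 176 = 176.00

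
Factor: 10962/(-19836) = -1*2^(-1)*3^1*7^1*19^(-1) = -21/38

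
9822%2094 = 1446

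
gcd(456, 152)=152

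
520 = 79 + 441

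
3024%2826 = 198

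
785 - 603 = 182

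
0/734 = 0 = 0.00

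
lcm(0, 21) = 0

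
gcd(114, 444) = 6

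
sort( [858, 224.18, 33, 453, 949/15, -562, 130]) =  [-562, 33, 949/15, 130, 224.18, 453, 858]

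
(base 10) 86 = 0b1010110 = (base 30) 2q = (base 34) 2i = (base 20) 46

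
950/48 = 475/24 ≈ 19.79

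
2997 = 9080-6083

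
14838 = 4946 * 3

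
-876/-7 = 125+1/7 ≈ 125.14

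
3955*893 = 3531815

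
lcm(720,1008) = 5040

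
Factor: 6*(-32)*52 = -1*2^8*3^1*13^1 = -9984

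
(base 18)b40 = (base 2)111000110100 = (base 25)5kb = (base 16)e34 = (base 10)3636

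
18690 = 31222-12532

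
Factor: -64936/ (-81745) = 2^3 * 5^ (-1) * 8117^1 * 16349^ (-1)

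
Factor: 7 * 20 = 2^2 * 5^1 * 7^1 = 140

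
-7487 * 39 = -291993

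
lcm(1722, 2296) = 6888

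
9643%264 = 139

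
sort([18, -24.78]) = [-24.78, 18]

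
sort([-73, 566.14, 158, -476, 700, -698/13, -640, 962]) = [-640, -476, -73, -698/13, 158, 566.14, 700, 962]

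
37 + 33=70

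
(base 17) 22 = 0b100100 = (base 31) 15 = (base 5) 121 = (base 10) 36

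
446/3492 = 223/1746 ≈ 0.128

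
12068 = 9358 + 2710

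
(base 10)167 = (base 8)247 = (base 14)bd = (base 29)5m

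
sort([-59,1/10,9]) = [-59,1/10,9]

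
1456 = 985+471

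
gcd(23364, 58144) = 4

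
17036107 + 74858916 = 91895023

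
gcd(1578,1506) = 6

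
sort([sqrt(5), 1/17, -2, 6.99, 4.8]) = [-2, 1/17, sqrt(5), 4.8, 6.99]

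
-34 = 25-59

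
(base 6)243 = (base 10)99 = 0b1100011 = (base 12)83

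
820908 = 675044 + 145864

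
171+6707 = 6878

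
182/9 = 20 + 2/9 ≈ 20.22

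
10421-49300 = -38879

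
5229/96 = 1743/32 ≈ 54.47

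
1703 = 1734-31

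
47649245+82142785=129792030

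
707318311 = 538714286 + 168604025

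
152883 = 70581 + 82302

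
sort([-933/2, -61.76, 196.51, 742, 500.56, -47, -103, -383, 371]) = [-933/2, -383, -103, -61.76, -47, 196.51, 371, 500.56, 742]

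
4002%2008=1994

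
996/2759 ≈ 0.361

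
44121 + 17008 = 61129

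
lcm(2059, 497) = 14413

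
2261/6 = 376+5/6 ≈ 376.83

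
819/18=91/2=45.50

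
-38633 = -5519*7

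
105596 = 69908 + 35688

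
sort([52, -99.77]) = [-99.77, 52]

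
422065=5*84413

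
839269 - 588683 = 250586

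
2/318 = 1/159 ≈ 0.00629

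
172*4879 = 839188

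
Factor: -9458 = -1*2^1*4729^1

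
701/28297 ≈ 0.0248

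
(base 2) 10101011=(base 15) b6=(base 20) 8b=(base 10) 171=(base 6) 443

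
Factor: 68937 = 3^1*11^1*2089^1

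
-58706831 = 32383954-91090785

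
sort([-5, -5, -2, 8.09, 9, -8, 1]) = [-8, -5, -5, -2, 1, 8.09, 9]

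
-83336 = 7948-91284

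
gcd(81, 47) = 1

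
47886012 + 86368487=134254499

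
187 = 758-571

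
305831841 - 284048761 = 21783080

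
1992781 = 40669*49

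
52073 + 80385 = 132458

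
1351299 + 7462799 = 8814098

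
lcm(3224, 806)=3224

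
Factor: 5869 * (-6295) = -1 * 5^1 * 1259^1 * 5869^1 = -36945355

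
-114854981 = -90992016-23862965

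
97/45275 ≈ 0.00214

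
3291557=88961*37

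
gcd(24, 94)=2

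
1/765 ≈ 0.00131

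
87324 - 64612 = 22712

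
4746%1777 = 1192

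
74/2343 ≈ 0.0316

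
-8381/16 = -523 - 13/16 ≈ -523.81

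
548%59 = 17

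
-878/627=-1 - 251/627 ≈ -1.40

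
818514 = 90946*9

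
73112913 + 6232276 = 79345189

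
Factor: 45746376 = 2^3 * 3^1 * 13^1 * 19^1 * 7717^1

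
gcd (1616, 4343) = 101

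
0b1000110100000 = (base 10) 4512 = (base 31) 4lh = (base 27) 653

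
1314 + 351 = 1665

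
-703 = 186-889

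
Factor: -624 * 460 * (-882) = 2^7 * 3^3 * 5^1 * 7^2 * 13^1 * 23^1 = 253169280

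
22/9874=11/4937≈0.00223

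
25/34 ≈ 0.735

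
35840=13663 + 22177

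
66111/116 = 569 + 107/116 ≈ 569.92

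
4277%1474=1329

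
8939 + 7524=16463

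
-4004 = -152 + -3852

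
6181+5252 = 11433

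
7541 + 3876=11417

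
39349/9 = 4372 + 1/9 ≈ 4372.11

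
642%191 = 69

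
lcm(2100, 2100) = 2100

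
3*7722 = 23166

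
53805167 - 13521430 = 40283737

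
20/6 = 10/3 ≈ 3.33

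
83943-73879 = 10064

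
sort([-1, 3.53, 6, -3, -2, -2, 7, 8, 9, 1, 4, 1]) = [-3, -2, -2, -1, 1, 1, 3.53, 4, 6, 7, 8, 9]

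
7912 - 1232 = 6680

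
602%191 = 29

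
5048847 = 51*98997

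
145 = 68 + 77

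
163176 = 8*20397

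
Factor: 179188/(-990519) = -1*2^2*3^(-1)*41^(-1)*8053^(-1)*44797^1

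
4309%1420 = 49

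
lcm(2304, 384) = 2304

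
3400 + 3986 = 7386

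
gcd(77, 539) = 77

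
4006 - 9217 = -5211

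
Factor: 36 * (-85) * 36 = -1 * 2^4 * 3^4 * 5^1 * 17^1 = -110160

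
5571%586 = 297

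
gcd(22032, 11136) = 48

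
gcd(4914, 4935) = 21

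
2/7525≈0.000266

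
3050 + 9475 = 12525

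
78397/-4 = -19599 - 1/4 = -19599.25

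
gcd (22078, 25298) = 14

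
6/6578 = 3/3289 ≈ 0.000912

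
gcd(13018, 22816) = 46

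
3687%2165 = 1522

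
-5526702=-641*8622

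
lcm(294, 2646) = 2646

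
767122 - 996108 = -228986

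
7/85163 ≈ 0.0000822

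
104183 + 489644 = 593827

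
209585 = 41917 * 5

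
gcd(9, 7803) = 9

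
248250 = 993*250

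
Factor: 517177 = 517177^1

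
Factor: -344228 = -1*2^2*47^1*1831^1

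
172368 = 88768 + 83600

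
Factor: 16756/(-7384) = -1 * 2^(-1) * 13^(-1) * 59^1 = -59/26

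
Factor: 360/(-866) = -1*2^2*3^2*5^1*433^(-1) = -180/433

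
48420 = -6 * (-8070)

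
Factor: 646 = 2^1 * 17^1 * 19^1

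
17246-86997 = -69751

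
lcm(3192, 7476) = 284088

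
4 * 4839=19356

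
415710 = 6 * 69285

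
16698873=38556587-21857714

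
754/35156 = 377/17578 ≈ 0.0214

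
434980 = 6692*65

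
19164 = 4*4791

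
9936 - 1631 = 8305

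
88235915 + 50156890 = 138392805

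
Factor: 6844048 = 2^4 * 41^1 * 10433^1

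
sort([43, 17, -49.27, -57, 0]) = [-57, -49.27, 0, 17, 43]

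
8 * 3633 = 29064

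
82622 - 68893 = 13729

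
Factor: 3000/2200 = 3^1 * 5^1 * 11^(-1) = 15/11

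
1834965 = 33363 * 55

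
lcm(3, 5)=15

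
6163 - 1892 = 4271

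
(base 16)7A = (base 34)3K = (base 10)122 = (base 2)1111010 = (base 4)1322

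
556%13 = 10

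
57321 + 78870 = 136191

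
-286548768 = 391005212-677553980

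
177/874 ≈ 0.203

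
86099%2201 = 260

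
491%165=161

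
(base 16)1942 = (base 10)6466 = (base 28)86q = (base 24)b5a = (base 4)1211002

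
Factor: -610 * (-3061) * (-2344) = -1 * 2^4 * 5^1 * 61^1 * 293^1 * 3061^1 = -4376740240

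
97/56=1 + 41/56 ≈ 1.73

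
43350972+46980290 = 90331262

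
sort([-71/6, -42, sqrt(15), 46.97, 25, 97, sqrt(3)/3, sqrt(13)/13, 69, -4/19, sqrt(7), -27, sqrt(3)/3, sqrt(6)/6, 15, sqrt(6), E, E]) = [-42, -27, -71/6, -4/19, sqrt(13)/13, sqrt(6)/6, sqrt(3)/3, sqrt(3)/3, sqrt(6), sqrt(7), E, E, sqrt(15), 15, 25, 46.97, 69, 97]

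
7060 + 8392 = 15452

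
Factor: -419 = -1*419^1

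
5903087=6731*877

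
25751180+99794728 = 125545908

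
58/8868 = 29/4434 ≈ 0.00654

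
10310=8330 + 1980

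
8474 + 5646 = 14120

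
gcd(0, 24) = 24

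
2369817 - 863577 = 1506240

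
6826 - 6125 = 701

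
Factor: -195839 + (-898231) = -1*2^1*3^1*5^1*36469^1 = -1094070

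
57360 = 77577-20217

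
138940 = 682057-543117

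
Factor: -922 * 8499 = -1 * 2^1 * 3^1 * 461^1 * 2833^1 = -7836078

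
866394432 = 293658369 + 572736063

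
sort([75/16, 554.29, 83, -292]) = [-292, 75/16, 83, 554.29]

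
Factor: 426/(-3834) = -1*3^(-2) = -1/9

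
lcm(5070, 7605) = 15210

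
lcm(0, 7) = 0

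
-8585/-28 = 306 + 17/28 ≈ 306.61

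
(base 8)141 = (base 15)67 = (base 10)97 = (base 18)57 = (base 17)5c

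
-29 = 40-69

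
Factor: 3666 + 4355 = 13^1*617^1 = 8021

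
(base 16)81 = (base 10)129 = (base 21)63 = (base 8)201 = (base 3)11210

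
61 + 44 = 105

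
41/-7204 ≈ -0.00569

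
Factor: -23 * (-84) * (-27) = -1 * 2^2 * 3^4 * 7^1 * 23^1 = -52164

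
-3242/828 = -3-379/414≈-3.92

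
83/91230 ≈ 0.000910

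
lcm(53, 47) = 2491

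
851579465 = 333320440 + 518259025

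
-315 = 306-621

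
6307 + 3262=9569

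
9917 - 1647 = 8270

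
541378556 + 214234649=755613205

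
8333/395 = 21 + 38/395 ≈ 21.10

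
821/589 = 1+232/589 ≈ 1.39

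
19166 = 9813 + 9353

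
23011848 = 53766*428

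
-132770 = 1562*(-85)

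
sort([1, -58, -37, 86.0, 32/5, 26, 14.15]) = [-58, -37, 1, 32/5, 14.15, 26, 86.0]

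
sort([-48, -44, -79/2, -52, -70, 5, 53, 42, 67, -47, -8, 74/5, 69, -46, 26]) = [-70, -52, -48, -47, -46, -44, -79/2, -8, 5, 74/5, 26, 42, 53, 67, 69]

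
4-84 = -80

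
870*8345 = 7260150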